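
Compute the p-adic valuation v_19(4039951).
v_19(4039951) = 4

v_19(n) is the largest exponent k such that 19^k divides n. Factor out: 4039951 = 19^4 · 31. (Sign doesn't affect v_p.) So v_19(4039951) = 4.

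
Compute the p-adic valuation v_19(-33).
v_19(-33) = 0

v_19(n) is the largest exponent k such that 19^k divides n. Factor out: -33 = -19^0 · 33. (Sign doesn't affect v_p.) So v_19(-33) = 0.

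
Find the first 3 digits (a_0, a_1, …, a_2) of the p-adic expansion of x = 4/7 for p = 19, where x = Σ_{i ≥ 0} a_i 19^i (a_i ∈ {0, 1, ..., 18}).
(a_0, …, a_2) = (6, 16, 10)

v_19(4/7) = 0 (numerator and denominator both coprime to 19), so x ∈ ℤ_19^×. Compute digits iteratively via a_i = x_i mod 19, x_{i+1} = (x_i − a_i)/19, with x_0 = x:
  x_0 = 4/7;  a_0 = 6;  x_1 = (x_0 − 6)/19 = -2/7
  x_1 = -2/7;  a_1 = 16;  x_2 = (x_1 − 16)/19 = -6/7
  x_2 = -6/7;  a_2 = 10;  x_3 = (x_2 − 10)/19 = -4/7
Digits: (6, 16, 10).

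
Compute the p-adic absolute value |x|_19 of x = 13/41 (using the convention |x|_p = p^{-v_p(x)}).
|13/41|_19 = 1

Step 1 — compute v_19(x) by factoring powers of 19 out of the numerator and denominator: v_19(13/41) = 0. Step 2 — apply |x|_p = p^{-v_p(x)} = 19^{0} = 1.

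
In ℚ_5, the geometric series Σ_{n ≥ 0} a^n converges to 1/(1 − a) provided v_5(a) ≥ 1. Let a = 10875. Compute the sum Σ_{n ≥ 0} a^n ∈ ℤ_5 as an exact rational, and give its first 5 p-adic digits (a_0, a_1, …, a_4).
Σ a^n = 1/(1 − a) = -1/10874;  first 5 digits = (1, 0, 0, 2, 2)

v_5(a) = 3 ≥ 1, so the series converges in ℤ_5 to 1/(1 − a) = 1/(1 − 10875) = -1/10874. Expand this rational in ℤ_5: compute digits iteratively via d_i = x_i mod 5, x_{i+1} = (x_i − d_i)/5. The first 5 digits are (1, 0, 0, 2, 2).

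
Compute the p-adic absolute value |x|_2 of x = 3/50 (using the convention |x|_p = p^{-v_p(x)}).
|3/50|_2 = 2

Step 1 — compute v_2(x) by factoring powers of 2 out of the numerator and denominator: v_2(3/50) = -1. Step 2 — apply |x|_p = p^{-v_p(x)} = 2^{1} = 2.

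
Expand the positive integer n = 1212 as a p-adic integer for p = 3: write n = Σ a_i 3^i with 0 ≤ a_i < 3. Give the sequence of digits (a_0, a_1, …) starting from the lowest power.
(a_0, a_1, …) = (0, 2, 2, 2, 2, 1, 1)

Repeated division by 3 gives the digits low-to-high: 1212 = 2·3^1 + 2·3^2 + 2·3^3 + 2·3^4 + 1·3^5 + 1·3^6. Digit sequence: (0, 2, 2, 2, 2, 1, 1).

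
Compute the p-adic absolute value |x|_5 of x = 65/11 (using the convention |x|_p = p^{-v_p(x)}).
|65/11|_5 = 1/5

Step 1 — compute v_5(x) by factoring powers of 5 out of the numerator and denominator: v_5(65/11) = 1. Step 2 — apply |x|_p = p^{-v_p(x)} = 5^{-1} = 1/5.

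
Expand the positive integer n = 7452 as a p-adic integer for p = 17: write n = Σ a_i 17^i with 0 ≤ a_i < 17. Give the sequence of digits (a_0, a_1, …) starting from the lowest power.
(a_0, a_1, …) = (6, 13, 8, 1)

Repeated division by 17 gives the digits low-to-high: 7452 = 6 + 13·17^1 + 8·17^2 + 1·17^3. Digit sequence: (6, 13, 8, 1).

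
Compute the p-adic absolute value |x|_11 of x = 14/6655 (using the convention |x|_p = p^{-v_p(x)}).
|14/6655|_11 = 1331

Step 1 — compute v_11(x) by factoring powers of 11 out of the numerator and denominator: v_11(14/6655) = -3. Step 2 — apply |x|_p = p^{-v_p(x)} = 11^{3} = 1331.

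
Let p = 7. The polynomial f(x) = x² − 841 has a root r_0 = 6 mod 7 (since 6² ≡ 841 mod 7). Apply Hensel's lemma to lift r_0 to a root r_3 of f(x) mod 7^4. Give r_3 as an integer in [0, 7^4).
r_3 = 2372 (mod 2401)

Hensel's recurrence: r_{i+1} = r_i − f(r_i)·(f′(r_i))^{-1} mod 7^{i+2}, with f′(x) = 2x. Iterate:
  r_0 = 6 (mod 7)
  r_1 = 20 (mod 49)
  r_2 = 314 (mod 343)
  r_3 = 2372 (mod 2401)
Final: r_3 = 2372, and one checks f(r_3) ≡ 0 mod 7^4.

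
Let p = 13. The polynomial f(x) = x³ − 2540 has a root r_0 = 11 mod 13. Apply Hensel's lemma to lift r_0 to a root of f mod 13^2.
r_1 = 154 (mod 169)

Hensel: r_{i+1} = r_i − f(r_i)/f′(r_i) mod 13^{i+2}, where f′(x) = 3x². Iterate:
  r_0 = 11 (mod 13)
  r_1 = 154 (mod 169)
Final: r = 154 with f(r) ≡ 0 mod 13^2.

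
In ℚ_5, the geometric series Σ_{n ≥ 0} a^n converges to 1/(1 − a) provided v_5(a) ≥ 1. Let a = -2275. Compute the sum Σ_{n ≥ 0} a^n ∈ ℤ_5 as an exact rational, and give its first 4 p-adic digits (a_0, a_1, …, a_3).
Σ a^n = 1/(1 − a) = 1/2276;  first 4 digits = (1, 0, 4, 1)

v_5(a) = 2 ≥ 1, so the series converges in ℤ_5 to 1/(1 − a) = 1/(1 − (-2275)) = 1/2276. Expand this rational in ℤ_5: compute digits iteratively via d_i = x_i mod 5, x_{i+1} = (x_i − d_i)/5. The first 4 digits are (1, 0, 4, 1).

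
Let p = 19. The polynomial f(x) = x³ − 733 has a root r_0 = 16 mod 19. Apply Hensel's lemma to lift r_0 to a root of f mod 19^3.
r_2 = 6590 (mod 6859)

Hensel: r_{i+1} = r_i − f(r_i)/f′(r_i) mod 19^{i+2}, where f′(x) = 3x². Iterate:
  r_0 = 16 (mod 19)
  r_1 = 92 (mod 361)
  r_2 = 6590 (mod 6859)
Final: r = 6590 with f(r) ≡ 0 mod 19^3.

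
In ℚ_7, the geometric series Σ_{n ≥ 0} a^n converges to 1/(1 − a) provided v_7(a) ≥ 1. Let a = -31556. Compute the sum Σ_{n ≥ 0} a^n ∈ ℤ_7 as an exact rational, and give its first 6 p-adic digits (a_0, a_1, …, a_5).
Σ a^n = 1/(1 − a) = 1/31557;  first 6 digits = (1, 0, 0, 6, 0, 5)

v_7(a) = 3 ≥ 1, so the series converges in ℤ_7 to 1/(1 − a) = 1/(1 − (-31556)) = 1/31557. Expand this rational in ℤ_7: compute digits iteratively via d_i = x_i mod 7, x_{i+1} = (x_i − d_i)/7. The first 6 digits are (1, 0, 0, 6, 0, 5).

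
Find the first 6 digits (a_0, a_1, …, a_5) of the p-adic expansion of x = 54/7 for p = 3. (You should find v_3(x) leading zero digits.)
(a_0, …, a_5) = (0, 0, 0, 2, 2, 0)

v_3(54/7) = 3, so a_0 = ... = a_2 = 0. Factor out: x = 3^3 · u with u = 2/7 a unit in ℤ_3. Expand u iteratively via a_{v+i} = u_i mod 3, u_{i+1} = (u_i − a_{v+i})/3:
  u_0 = 2/7;  a_3 = 2;  u_1 = (u_0 − 2)/3 = -4/7
  u_1 = -4/7;  a_4 = 2;  u_2 = (u_1 − 2)/3 = -6/7
  u_2 = -6/7;  a_5 = 0;  u_3 = (u_2 − 0)/3 = -2/7
Digits: (0, 0, 0, 2, 2, 0).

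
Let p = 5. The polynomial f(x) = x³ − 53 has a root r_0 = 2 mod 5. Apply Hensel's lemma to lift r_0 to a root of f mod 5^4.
r_3 = 487 (mod 625)

Hensel: r_{i+1} = r_i − f(r_i)/f′(r_i) mod 5^{i+2}, where f′(x) = 3x². Iterate:
  r_0 = 2 (mod 5)
  r_1 = 12 (mod 25)
  r_2 = 112 (mod 125)
  r_3 = 487 (mod 625)
Final: r = 487 with f(r) ≡ 0 mod 5^4.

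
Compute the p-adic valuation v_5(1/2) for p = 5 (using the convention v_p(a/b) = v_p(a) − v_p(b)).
v_5(1/2) = 0

Factor powers of 5 from the numerator and denominator of the reduced fraction: 1 = 5^0 · 1 and 2 = 5^0 · 2. Apply v_p(a/b) = v_p(a) − v_p(b): v_5(1/2) = 0 − 0 = 0.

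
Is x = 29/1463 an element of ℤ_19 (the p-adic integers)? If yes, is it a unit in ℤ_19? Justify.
x ∉ ℤ_19 (v_19(x) = -1 < 0)

ℤ_19 = {x ∈ ℚ_19 : v_19(x) ≥ 0} and ℤ_19^× = {x ∈ ℤ_19 : v_19(x) = 0}. Here v_19(29/1463) = v_19(num) − v_19(den) = -1; compare against these criteria.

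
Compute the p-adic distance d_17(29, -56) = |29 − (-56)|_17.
d_17(29, -56) = 1/17

Step 1 — x − y = 29 − (-56) = 85. Step 2 — v_17(85) = 1 (factor: 85 = (17^1 · 5); the sign does not affect v_p). Step 3 — |x − y|_17 = 17^{-1} = 1/17.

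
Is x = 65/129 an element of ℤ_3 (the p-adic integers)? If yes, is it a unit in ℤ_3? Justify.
x ∉ ℤ_3 (v_3(x) = -1 < 0)

ℤ_3 = {x ∈ ℚ_3 : v_3(x) ≥ 0} and ℤ_3^× = {x ∈ ℤ_3 : v_3(x) = 0}. Here v_3(65/129) = v_3(num) − v_3(den) = -1; compare against these criteria.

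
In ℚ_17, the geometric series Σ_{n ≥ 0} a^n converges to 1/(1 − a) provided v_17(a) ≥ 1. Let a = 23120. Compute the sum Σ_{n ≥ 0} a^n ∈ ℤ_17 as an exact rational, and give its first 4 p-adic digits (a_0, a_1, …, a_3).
Σ a^n = 1/(1 − a) = -1/23119;  first 4 digits = (1, 0, 12, 4)

v_17(a) = 2 ≥ 1, so the series converges in ℤ_17 to 1/(1 − a) = 1/(1 − 23120) = -1/23119. Expand this rational in ℤ_17: compute digits iteratively via d_i = x_i mod 17, x_{i+1} = (x_i − d_i)/17. The first 4 digits are (1, 0, 12, 4).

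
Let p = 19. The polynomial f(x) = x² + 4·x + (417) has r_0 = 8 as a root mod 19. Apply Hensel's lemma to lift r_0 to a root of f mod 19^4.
r_3 = 109600 (mod 130321)

Hensel: r_{i+1} = r_i − f(r_i)·(f′(r_i))^{-1} mod 19^{i+2}, f′(x) = 2x + 4. Iterate:
  r_0 = 8 (mod 19)
  r_1 = 217 (mod 361)
  r_2 = 6715 (mod 6859)
  r_3 = 109600 (mod 130321)
Final: r = 109600 satisfies f(r) ≡ 0 mod 19^4.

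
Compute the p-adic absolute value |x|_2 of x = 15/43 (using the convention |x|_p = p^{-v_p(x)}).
|15/43|_2 = 1

Step 1 — compute v_2(x) by factoring powers of 2 out of the numerator and denominator: v_2(15/43) = 0. Step 2 — apply |x|_p = p^{-v_p(x)} = 2^{0} = 1.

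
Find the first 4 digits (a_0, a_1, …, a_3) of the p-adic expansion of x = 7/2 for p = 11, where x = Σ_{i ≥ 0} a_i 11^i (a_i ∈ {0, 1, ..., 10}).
(a_0, …, a_3) = (9, 5, 5, 5)

v_11(7/2) = 0 (numerator and denominator both coprime to 11), so x ∈ ℤ_11^×. Compute digits iteratively via a_i = x_i mod 11, x_{i+1} = (x_i − a_i)/11, with x_0 = x:
  x_0 = 7/2;  a_0 = 9;  x_1 = (x_0 − 9)/11 = -1/2
  x_1 = -1/2;  a_1 = 5;  x_2 = (x_1 − 5)/11 = -1/2
  x_2 = -1/2;  a_2 = 5;  x_3 = (x_2 − 5)/11 = -1/2
  x_3 = -1/2;  a_3 = 5;  x_4 = (x_3 − 5)/11 = -1/2
Digits: (9, 5, 5, 5).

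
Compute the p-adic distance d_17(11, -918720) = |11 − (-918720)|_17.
d_17(11, -918720) = 1/83521

Step 1 — x − y = 11 − (-918720) = 918731. Step 2 — v_17(918731) = 4 (factor: 918731 = (17^4 · 11); the sign does not affect v_p). Step 3 — |x − y|_17 = 17^{-4} = 1/83521.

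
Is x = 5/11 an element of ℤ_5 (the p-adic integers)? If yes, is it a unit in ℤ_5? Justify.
x ∈ ℤ_5 but not a unit; v_5(x) = 1 > 0

ℤ_5 = {x ∈ ℚ_5 : v_5(x) ≥ 0} and ℤ_5^× = {x ∈ ℤ_5 : v_5(x) = 0}. Here v_5(5/11) = v_5(num) − v_5(den) = 1; compare against these criteria.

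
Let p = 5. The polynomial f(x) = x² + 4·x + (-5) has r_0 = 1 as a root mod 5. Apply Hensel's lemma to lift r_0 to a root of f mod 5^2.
r_1 = 1 (mod 25)

Hensel: r_{i+1} = r_i − f(r_i)·(f′(r_i))^{-1} mod 5^{i+2}, f′(x) = 2x + 4. Iterate:
  r_0 = 1 (mod 5)
  r_1 = 1 (mod 25)
Final: r = 1 satisfies f(r) ≡ 0 mod 5^2.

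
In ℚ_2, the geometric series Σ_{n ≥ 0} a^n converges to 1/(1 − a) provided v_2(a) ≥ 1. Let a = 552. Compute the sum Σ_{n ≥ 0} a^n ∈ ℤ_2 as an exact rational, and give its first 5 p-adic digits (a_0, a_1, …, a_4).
Σ a^n = 1/(1 − a) = -1/551;  first 5 digits = (1, 0, 0, 1, 0)

v_2(a) = 3 ≥ 1, so the series converges in ℤ_2 to 1/(1 − a) = 1/(1 − 552) = -1/551. Expand this rational in ℤ_2: compute digits iteratively via d_i = x_i mod 2, x_{i+1} = (x_i − d_i)/2. The first 5 digits are (1, 0, 0, 1, 0).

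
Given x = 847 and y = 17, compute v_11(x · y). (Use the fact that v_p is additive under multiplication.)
v_11(14399) = 2

v_p(x) = 2 (factor: 847 = 11^2 · 7); v_p(y) = 0 (factor: 17 = 11^0 · 17). Additivity: v_p(xy) = v_p(x) + v_p(y) = 2 + 0 = 2. (Direct check: xy = 14399 = 11^2 · (119).)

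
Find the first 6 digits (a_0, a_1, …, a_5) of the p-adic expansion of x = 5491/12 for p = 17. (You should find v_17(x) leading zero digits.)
(a_0, …, a_5) = (0, 0, 3, 7, 1, 7)

v_17(5491/12) = 2, so a_0 = ... = a_1 = 0. Factor out: x = 17^2 · u with u = 19/12 a unit in ℤ_17. Expand u iteratively via a_{v+i} = u_i mod 17, u_{i+1} = (u_i − a_{v+i})/17:
  u_0 = 19/12;  a_2 = 3;  u_1 = (u_0 − 3)/17 = -1/12
  u_1 = -1/12;  a_3 = 7;  u_2 = (u_1 − 7)/17 = -5/12
  u_2 = -5/12;  a_4 = 1;  u_3 = (u_2 − 1)/17 = -1/12
  u_3 = -1/12;  a_5 = 7;  u_4 = (u_3 − 7)/17 = -5/12
Digits: (0, 0, 3, 7, 1, 7).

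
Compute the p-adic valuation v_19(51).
v_19(51) = 0

v_19(n) is the largest exponent k such that 19^k divides n. Factor out: 51 = 19^0 · 51. (Sign doesn't affect v_p.) So v_19(51) = 0.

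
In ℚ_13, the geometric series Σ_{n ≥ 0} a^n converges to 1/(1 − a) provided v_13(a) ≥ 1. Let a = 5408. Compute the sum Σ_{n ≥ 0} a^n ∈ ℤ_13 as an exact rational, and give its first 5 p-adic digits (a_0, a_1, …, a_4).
Σ a^n = 1/(1 − a) = -1/5407;  first 5 digits = (1, 0, 6, 2, 10)

v_13(a) = 2 ≥ 1, so the series converges in ℤ_13 to 1/(1 − a) = 1/(1 − 5408) = -1/5407. Expand this rational in ℤ_13: compute digits iteratively via d_i = x_i mod 13, x_{i+1} = (x_i − d_i)/13. The first 5 digits are (1, 0, 6, 2, 10).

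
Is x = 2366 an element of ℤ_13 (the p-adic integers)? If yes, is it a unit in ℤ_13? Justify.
x ∈ ℤ_13 but not a unit; v_13(x) = 2 > 0

ℤ_13 = {x ∈ ℚ_13 : v_13(x) ≥ 0} and ℤ_13^× = {x ∈ ℤ_13 : v_13(x) = 0}. Here v_13(2366) = v_13(num) − v_13(den) = 2; compare against these criteria.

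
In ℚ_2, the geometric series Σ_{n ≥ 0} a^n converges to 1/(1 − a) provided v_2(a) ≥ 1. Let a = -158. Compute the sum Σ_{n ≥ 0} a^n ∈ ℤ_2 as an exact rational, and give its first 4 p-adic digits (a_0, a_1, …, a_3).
Σ a^n = 1/(1 − a) = 1/159;  first 4 digits = (1, 1, 1, 1)

v_2(a) = 1 ≥ 1, so the series converges in ℤ_2 to 1/(1 − a) = 1/(1 − (-158)) = 1/159. Expand this rational in ℤ_2: compute digits iteratively via d_i = x_i mod 2, x_{i+1} = (x_i − d_i)/2. The first 4 digits are (1, 1, 1, 1).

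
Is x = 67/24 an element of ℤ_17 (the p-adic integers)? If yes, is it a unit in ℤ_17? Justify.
x ∈ ℤ_17^× (unit); v_17(x) = 0

ℤ_17 = {x ∈ ℚ_17 : v_17(x) ≥ 0} and ℤ_17^× = {x ∈ ℤ_17 : v_17(x) = 0}. Here v_17(67/24) = v_17(num) − v_17(den) = 0; compare against these criteria.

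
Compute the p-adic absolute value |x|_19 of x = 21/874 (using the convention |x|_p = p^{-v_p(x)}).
|21/874|_19 = 19

Step 1 — compute v_19(x) by factoring powers of 19 out of the numerator and denominator: v_19(21/874) = -1. Step 2 — apply |x|_p = p^{-v_p(x)} = 19^{1} = 19.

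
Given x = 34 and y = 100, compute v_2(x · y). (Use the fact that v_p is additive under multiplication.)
v_2(3400) = 3

v_p(x) = 1 (factor: 34 = 2^1 · 17); v_p(y) = 2 (factor: 100 = 2^2 · 25). Additivity: v_p(xy) = v_p(x) + v_p(y) = 1 + 2 = 3. (Direct check: xy = 3400 = 2^3 · (425).)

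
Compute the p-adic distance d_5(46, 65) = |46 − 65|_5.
d_5(46, 65) = 1

Step 1 — x − y = 46 − 65 = -19. Step 2 — v_5(-19) = 0 (factor: -19 = −(5^0 · 19); the sign does not affect v_p). Step 3 — |x − y|_5 = 5^{0} = 1.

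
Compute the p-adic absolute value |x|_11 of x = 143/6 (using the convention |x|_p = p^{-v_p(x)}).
|143/6|_11 = 1/11

Step 1 — compute v_11(x) by factoring powers of 11 out of the numerator and denominator: v_11(143/6) = 1. Step 2 — apply |x|_p = p^{-v_p(x)} = 11^{-1} = 1/11.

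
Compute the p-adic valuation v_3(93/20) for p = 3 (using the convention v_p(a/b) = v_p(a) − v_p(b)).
v_3(93/20) = 1

Factor powers of 3 from the numerator and denominator of the reduced fraction: 93 = 3^1 · 31 and 20 = 3^0 · 20. Apply v_p(a/b) = v_p(a) − v_p(b): v_3(93/20) = 1 − 0 = 1.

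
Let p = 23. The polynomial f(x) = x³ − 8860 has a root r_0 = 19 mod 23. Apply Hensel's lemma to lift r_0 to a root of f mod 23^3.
r_2 = 226 (mod 12167)

Hensel: r_{i+1} = r_i − f(r_i)/f′(r_i) mod 23^{i+2}, where f′(x) = 3x². Iterate:
  r_0 = 19 (mod 23)
  r_1 = 226 (mod 529)
  r_2 = 226 (mod 12167)
Final: r = 226 with f(r) ≡ 0 mod 23^3.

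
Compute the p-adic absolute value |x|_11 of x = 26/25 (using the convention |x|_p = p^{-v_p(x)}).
|26/25|_11 = 1

Step 1 — compute v_11(x) by factoring powers of 11 out of the numerator and denominator: v_11(26/25) = 0. Step 2 — apply |x|_p = p^{-v_p(x)} = 11^{0} = 1.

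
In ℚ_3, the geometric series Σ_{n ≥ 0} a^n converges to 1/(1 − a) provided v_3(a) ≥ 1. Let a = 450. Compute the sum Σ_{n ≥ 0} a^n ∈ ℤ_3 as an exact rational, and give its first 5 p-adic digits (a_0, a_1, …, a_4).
Σ a^n = 1/(1 − a) = -1/449;  first 5 digits = (1, 0, 2, 1, 0)

v_3(a) = 2 ≥ 1, so the series converges in ℤ_3 to 1/(1 − a) = 1/(1 − 450) = -1/449. Expand this rational in ℤ_3: compute digits iteratively via d_i = x_i mod 3, x_{i+1} = (x_i − d_i)/3. The first 5 digits are (1, 0, 2, 1, 0).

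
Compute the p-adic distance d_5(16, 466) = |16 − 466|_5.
d_5(16, 466) = 1/25

Step 1 — x − y = 16 − 466 = -450. Step 2 — v_5(-450) = 2 (factor: -450 = −(5^2 · 18); the sign does not affect v_p). Step 3 — |x − y|_5 = 5^{-2} = 1/25.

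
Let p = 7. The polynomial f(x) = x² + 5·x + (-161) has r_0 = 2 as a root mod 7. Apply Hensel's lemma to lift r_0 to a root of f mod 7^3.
r_2 = 247 (mod 343)

Hensel: r_{i+1} = r_i − f(r_i)·(f′(r_i))^{-1} mod 7^{i+2}, f′(x) = 2x + 5. Iterate:
  r_0 = 2 (mod 7)
  r_1 = 2 (mod 49)
  r_2 = 247 (mod 343)
Final: r = 247 satisfies f(r) ≡ 0 mod 7^3.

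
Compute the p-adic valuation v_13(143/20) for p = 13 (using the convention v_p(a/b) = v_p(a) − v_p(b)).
v_13(143/20) = 1

Factor powers of 13 from the numerator and denominator of the reduced fraction: 143 = 13^1 · 11 and 20 = 13^0 · 20. Apply v_p(a/b) = v_p(a) − v_p(b): v_13(143/20) = 1 − 0 = 1.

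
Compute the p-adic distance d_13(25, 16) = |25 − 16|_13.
d_13(25, 16) = 1

Step 1 — x − y = 25 − 16 = 9. Step 2 — v_13(9) = 0 (factor: 9 = (13^0 · 9); the sign does not affect v_p). Step 3 — |x − y|_13 = 13^{0} = 1.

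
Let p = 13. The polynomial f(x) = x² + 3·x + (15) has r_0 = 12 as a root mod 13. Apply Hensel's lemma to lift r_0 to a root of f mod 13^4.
r_3 = 23984 (mod 28561)

Hensel: r_{i+1} = r_i − f(r_i)·(f′(r_i))^{-1} mod 13^{i+2}, f′(x) = 2x + 3. Iterate:
  r_0 = 12 (mod 13)
  r_1 = 155 (mod 169)
  r_2 = 2014 (mod 2197)
  r_3 = 23984 (mod 28561)
Final: r = 23984 satisfies f(r) ≡ 0 mod 13^4.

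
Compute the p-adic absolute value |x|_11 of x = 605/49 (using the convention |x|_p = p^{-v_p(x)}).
|605/49|_11 = 1/121

Step 1 — compute v_11(x) by factoring powers of 11 out of the numerator and denominator: v_11(605/49) = 2. Step 2 — apply |x|_p = p^{-v_p(x)} = 11^{-2} = 1/121.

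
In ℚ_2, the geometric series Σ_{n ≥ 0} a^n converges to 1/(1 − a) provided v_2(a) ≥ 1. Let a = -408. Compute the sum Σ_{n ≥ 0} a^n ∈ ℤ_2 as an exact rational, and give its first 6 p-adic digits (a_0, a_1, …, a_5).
Σ a^n = 1/(1 − a) = 1/409;  first 6 digits = (1, 0, 0, 1, 0, 1)

v_2(a) = 3 ≥ 1, so the series converges in ℤ_2 to 1/(1 − a) = 1/(1 − (-408)) = 1/409. Expand this rational in ℤ_2: compute digits iteratively via d_i = x_i mod 2, x_{i+1} = (x_i − d_i)/2. The first 6 digits are (1, 0, 0, 1, 0, 1).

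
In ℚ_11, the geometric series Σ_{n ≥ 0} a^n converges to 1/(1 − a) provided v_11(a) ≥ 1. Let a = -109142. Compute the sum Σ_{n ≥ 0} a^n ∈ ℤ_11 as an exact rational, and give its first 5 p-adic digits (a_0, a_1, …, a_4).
Σ a^n = 1/(1 − a) = 1/109143;  first 5 digits = (1, 0, 0, 6, 3)

v_11(a) = 3 ≥ 1, so the series converges in ℤ_11 to 1/(1 − a) = 1/(1 − (-109142)) = 1/109143. Expand this rational in ℤ_11: compute digits iteratively via d_i = x_i mod 11, x_{i+1} = (x_i − d_i)/11. The first 5 digits are (1, 0, 0, 6, 3).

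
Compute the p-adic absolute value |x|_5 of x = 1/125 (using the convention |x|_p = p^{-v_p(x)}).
|1/125|_5 = 125

Step 1 — compute v_5(x) by factoring powers of 5 out of the numerator and denominator: v_5(1/125) = -3. Step 2 — apply |x|_p = p^{-v_p(x)} = 5^{3} = 125.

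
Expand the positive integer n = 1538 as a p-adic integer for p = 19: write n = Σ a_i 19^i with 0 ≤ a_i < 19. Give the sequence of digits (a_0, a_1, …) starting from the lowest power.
(a_0, a_1, …) = (18, 4, 4)

Repeated division by 19 gives the digits low-to-high: 1538 = 18 + 4·19^1 + 4·19^2. Digit sequence: (18, 4, 4).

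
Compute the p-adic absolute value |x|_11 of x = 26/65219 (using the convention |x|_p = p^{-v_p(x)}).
|26/65219|_11 = 1331

Step 1 — compute v_11(x) by factoring powers of 11 out of the numerator and denominator: v_11(26/65219) = -3. Step 2 — apply |x|_p = p^{-v_p(x)} = 11^{3} = 1331.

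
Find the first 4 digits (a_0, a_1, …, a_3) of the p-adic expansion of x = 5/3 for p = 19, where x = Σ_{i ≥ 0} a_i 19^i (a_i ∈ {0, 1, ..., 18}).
(a_0, …, a_3) = (8, 6, 6, 6)

v_19(5/3) = 0 (numerator and denominator both coprime to 19), so x ∈ ℤ_19^×. Compute digits iteratively via a_i = x_i mod 19, x_{i+1} = (x_i − a_i)/19, with x_0 = x:
  x_0 = 5/3;  a_0 = 8;  x_1 = (x_0 − 8)/19 = -1/3
  x_1 = -1/3;  a_1 = 6;  x_2 = (x_1 − 6)/19 = -1/3
  x_2 = -1/3;  a_2 = 6;  x_3 = (x_2 − 6)/19 = -1/3
  x_3 = -1/3;  a_3 = 6;  x_4 = (x_3 − 6)/19 = -1/3
Digits: (8, 6, 6, 6).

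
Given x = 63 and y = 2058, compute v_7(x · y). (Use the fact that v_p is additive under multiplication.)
v_7(129654) = 4

v_p(x) = 1 (factor: 63 = 7^1 · 9); v_p(y) = 3 (factor: 2058 = 7^3 · 6). Additivity: v_p(xy) = v_p(x) + v_p(y) = 1 + 3 = 4. (Direct check: xy = 129654 = 7^4 · (54).)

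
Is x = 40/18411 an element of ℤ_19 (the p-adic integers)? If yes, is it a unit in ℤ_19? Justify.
x ∉ ℤ_19 (v_19(x) = -2 < 0)

ℤ_19 = {x ∈ ℚ_19 : v_19(x) ≥ 0} and ℤ_19^× = {x ∈ ℤ_19 : v_19(x) = 0}. Here v_19(40/18411) = v_19(num) − v_19(den) = -2; compare against these criteria.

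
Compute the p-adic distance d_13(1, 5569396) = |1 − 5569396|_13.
d_13(1, 5569396) = 1/371293

Step 1 — x − y = 1 − 5569396 = -5569395. Step 2 — v_13(-5569395) = 5 (factor: -5569395 = −(13^5 · 15); the sign does not affect v_p). Step 3 — |x − y|_13 = 13^{-5} = 1/371293.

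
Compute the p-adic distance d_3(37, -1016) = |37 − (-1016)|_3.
d_3(37, -1016) = 1/81

Step 1 — x − y = 37 − (-1016) = 1053. Step 2 — v_3(1053) = 4 (factor: 1053 = (3^4 · 13); the sign does not affect v_p). Step 3 — |x − y|_3 = 3^{-4} = 1/81.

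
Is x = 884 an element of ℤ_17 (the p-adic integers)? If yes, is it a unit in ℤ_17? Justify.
x ∈ ℤ_17 but not a unit; v_17(x) = 1 > 0

ℤ_17 = {x ∈ ℚ_17 : v_17(x) ≥ 0} and ℤ_17^× = {x ∈ ℤ_17 : v_17(x) = 0}. Here v_17(884) = v_17(num) − v_17(den) = 1; compare against these criteria.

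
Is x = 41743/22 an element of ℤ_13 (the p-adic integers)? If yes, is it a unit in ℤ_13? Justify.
x ∈ ℤ_13 but not a unit; v_13(x) = 3 > 0

ℤ_13 = {x ∈ ℚ_13 : v_13(x) ≥ 0} and ℤ_13^× = {x ∈ ℤ_13 : v_13(x) = 0}. Here v_13(41743/22) = v_13(num) − v_13(den) = 3; compare against these criteria.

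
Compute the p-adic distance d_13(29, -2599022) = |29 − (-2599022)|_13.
d_13(29, -2599022) = 1/371293

Step 1 — x − y = 29 − (-2599022) = 2599051. Step 2 — v_13(2599051) = 5 (factor: 2599051 = (13^5 · 7); the sign does not affect v_p). Step 3 — |x − y|_13 = 13^{-5} = 1/371293.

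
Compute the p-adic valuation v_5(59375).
v_5(59375) = 5

v_5(n) is the largest exponent k such that 5^k divides n. Factor out: 59375 = 5^5 · 19. (Sign doesn't affect v_p.) So v_5(59375) = 5.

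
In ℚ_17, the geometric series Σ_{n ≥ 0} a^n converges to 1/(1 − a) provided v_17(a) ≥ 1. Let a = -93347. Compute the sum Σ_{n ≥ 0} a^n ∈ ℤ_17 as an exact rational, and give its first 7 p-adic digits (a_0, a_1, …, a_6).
Σ a^n = 1/(1 − a) = 1/93348;  first 7 digits = (1, 0, 0, 15, 15, 16, 3)

v_17(a) = 3 ≥ 1, so the series converges in ℤ_17 to 1/(1 − a) = 1/(1 − (-93347)) = 1/93348. Expand this rational in ℤ_17: compute digits iteratively via d_i = x_i mod 17, x_{i+1} = (x_i − d_i)/17. The first 7 digits are (1, 0, 0, 15, 15, 16, 3).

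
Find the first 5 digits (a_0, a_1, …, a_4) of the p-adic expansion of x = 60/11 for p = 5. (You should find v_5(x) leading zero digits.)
(a_0, …, a_4) = (0, 2, 3, 3, 2)

v_5(60/11) = 1, so a_0 = ... = a_0 = 0. Factor out: x = 5^1 · u with u = 12/11 a unit in ℤ_5. Expand u iteratively via a_{v+i} = u_i mod 5, u_{i+1} = (u_i − a_{v+i})/5:
  u_0 = 12/11;  a_1 = 2;  u_1 = (u_0 − 2)/5 = -2/11
  u_1 = -2/11;  a_2 = 3;  u_2 = (u_1 − 3)/5 = -7/11
  u_2 = -7/11;  a_3 = 3;  u_3 = (u_2 − 3)/5 = -8/11
  u_3 = -8/11;  a_4 = 2;  u_4 = (u_3 − 2)/5 = -6/11
Digits: (0, 2, 3, 3, 2).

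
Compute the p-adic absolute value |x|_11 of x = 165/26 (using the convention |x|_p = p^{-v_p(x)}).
|165/26|_11 = 1/11

Step 1 — compute v_11(x) by factoring powers of 11 out of the numerator and denominator: v_11(165/26) = 1. Step 2 — apply |x|_p = p^{-v_p(x)} = 11^{-1} = 1/11.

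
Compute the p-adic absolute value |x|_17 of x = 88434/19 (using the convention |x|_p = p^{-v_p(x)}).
|88434/19|_17 = 1/4913

Step 1 — compute v_17(x) by factoring powers of 17 out of the numerator and denominator: v_17(88434/19) = 3. Step 2 — apply |x|_p = p^{-v_p(x)} = 17^{-3} = 1/4913.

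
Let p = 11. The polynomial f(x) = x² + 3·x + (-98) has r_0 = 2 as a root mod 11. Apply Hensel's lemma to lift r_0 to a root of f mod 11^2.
r_1 = 101 (mod 121)

Hensel: r_{i+1} = r_i − f(r_i)·(f′(r_i))^{-1} mod 11^{i+2}, f′(x) = 2x + 3. Iterate:
  r_0 = 2 (mod 11)
  r_1 = 101 (mod 121)
Final: r = 101 satisfies f(r) ≡ 0 mod 11^2.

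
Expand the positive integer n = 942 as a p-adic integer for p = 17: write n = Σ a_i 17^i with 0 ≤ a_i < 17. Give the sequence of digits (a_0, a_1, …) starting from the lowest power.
(a_0, a_1, …) = (7, 4, 3)

Repeated division by 17 gives the digits low-to-high: 942 = 7 + 4·17^1 + 3·17^2. Digit sequence: (7, 4, 3).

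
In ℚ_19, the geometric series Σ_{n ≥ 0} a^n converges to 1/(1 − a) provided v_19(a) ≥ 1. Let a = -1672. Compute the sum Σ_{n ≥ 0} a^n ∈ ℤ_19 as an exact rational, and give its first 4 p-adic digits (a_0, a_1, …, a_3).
Σ a^n = 1/(1 − a) = 1/1673;  first 4 digits = (1, 7, 6, 9)

v_19(a) = 1 ≥ 1, so the series converges in ℤ_19 to 1/(1 − a) = 1/(1 − (-1672)) = 1/1673. Expand this rational in ℤ_19: compute digits iteratively via d_i = x_i mod 19, x_{i+1} = (x_i − d_i)/19. The first 4 digits are (1, 7, 6, 9).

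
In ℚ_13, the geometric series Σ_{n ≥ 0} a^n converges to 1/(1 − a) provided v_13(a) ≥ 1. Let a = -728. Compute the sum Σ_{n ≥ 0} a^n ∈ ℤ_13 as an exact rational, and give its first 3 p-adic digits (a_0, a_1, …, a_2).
Σ a^n = 1/(1 − a) = 1/729;  first 3 digits = (1, 9, 11)

v_13(a) = 1 ≥ 1, so the series converges in ℤ_13 to 1/(1 − a) = 1/(1 − (-728)) = 1/729. Expand this rational in ℤ_13: compute digits iteratively via d_i = x_i mod 13, x_{i+1} = (x_i − d_i)/13. The first 3 digits are (1, 9, 11).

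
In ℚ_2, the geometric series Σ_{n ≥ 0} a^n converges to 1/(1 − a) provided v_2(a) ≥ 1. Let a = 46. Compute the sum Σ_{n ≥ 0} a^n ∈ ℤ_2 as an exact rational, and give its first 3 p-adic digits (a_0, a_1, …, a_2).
Σ a^n = 1/(1 − a) = -1/45;  first 3 digits = (1, 1, 0)

v_2(a) = 1 ≥ 1, so the series converges in ℤ_2 to 1/(1 − a) = 1/(1 − 46) = -1/45. Expand this rational in ℤ_2: compute digits iteratively via d_i = x_i mod 2, x_{i+1} = (x_i − d_i)/2. The first 3 digits are (1, 1, 0).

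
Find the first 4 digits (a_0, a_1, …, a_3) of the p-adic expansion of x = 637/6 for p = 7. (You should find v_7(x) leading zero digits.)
(a_0, …, a_3) = (0, 0, 1, 6)

v_7(637/6) = 2, so a_0 = ... = a_1 = 0. Factor out: x = 7^2 · u with u = 13/6 a unit in ℤ_7. Expand u iteratively via a_{v+i} = u_i mod 7, u_{i+1} = (u_i − a_{v+i})/7:
  u_0 = 13/6;  a_2 = 1;  u_1 = (u_0 − 1)/7 = 1/6
  u_1 = 1/6;  a_3 = 6;  u_2 = (u_1 − 6)/7 = -5/6
Digits: (0, 0, 1, 6).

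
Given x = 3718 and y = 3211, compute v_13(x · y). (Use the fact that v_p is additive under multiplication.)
v_13(11938498) = 4

v_p(x) = 2 (factor: 3718 = 13^2 · 22); v_p(y) = 2 (factor: 3211 = 13^2 · 19). Additivity: v_p(xy) = v_p(x) + v_p(y) = 2 + 2 = 4. (Direct check: xy = 11938498 = 13^4 · (418).)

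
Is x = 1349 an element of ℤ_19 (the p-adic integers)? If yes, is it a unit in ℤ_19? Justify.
x ∈ ℤ_19 but not a unit; v_19(x) = 1 > 0

ℤ_19 = {x ∈ ℚ_19 : v_19(x) ≥ 0} and ℤ_19^× = {x ∈ ℤ_19 : v_19(x) = 0}. Here v_19(1349) = v_19(num) − v_19(den) = 1; compare against these criteria.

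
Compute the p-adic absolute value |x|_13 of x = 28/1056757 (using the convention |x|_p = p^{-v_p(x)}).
|28/1056757|_13 = 28561

Step 1 — compute v_13(x) by factoring powers of 13 out of the numerator and denominator: v_13(28/1056757) = -4. Step 2 — apply |x|_p = p^{-v_p(x)} = 13^{4} = 28561.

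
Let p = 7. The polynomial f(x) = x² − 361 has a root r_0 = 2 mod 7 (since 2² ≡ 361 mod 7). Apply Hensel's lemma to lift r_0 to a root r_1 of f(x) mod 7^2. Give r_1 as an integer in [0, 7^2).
r_1 = 30 (mod 49)

Hensel's recurrence: r_{i+1} = r_i − f(r_i)·(f′(r_i))^{-1} mod 7^{i+2}, with f′(x) = 2x. Iterate:
  r_0 = 2 (mod 7)
  r_1 = 30 (mod 49)
Final: r_1 = 30, and one checks f(r_1) ≡ 0 mod 7^2.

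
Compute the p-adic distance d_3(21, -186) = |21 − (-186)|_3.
d_3(21, -186) = 1/9

Step 1 — x − y = 21 − (-186) = 207. Step 2 — v_3(207) = 2 (factor: 207 = (3^2 · 23); the sign does not affect v_p). Step 3 — |x − y|_3 = 3^{-2} = 1/9.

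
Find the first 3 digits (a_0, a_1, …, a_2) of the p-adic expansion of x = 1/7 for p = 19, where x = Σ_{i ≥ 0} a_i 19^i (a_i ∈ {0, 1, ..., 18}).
(a_0, …, a_2) = (11, 13, 2)

v_19(1/7) = 0 (numerator and denominator both coprime to 19), so x ∈ ℤ_19^×. Compute digits iteratively via a_i = x_i mod 19, x_{i+1} = (x_i − a_i)/19, with x_0 = x:
  x_0 = 1/7;  a_0 = 11;  x_1 = (x_0 − 11)/19 = -4/7
  x_1 = -4/7;  a_1 = 13;  x_2 = (x_1 − 13)/19 = -5/7
  x_2 = -5/7;  a_2 = 2;  x_3 = (x_2 − 2)/19 = -1/7
Digits: (11, 13, 2).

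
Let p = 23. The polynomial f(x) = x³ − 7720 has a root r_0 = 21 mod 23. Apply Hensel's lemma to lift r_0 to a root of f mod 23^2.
r_1 = 113 (mod 529)

Hensel: r_{i+1} = r_i − f(r_i)/f′(r_i) mod 23^{i+2}, where f′(x) = 3x². Iterate:
  r_0 = 21 (mod 23)
  r_1 = 113 (mod 529)
Final: r = 113 with f(r) ≡ 0 mod 23^2.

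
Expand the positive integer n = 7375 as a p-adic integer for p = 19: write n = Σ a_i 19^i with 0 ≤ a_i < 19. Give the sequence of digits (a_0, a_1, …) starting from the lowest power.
(a_0, a_1, …) = (3, 8, 1, 1)

Repeated division by 19 gives the digits low-to-high: 7375 = 3 + 8·19^1 + 1·19^2 + 1·19^3. Digit sequence: (3, 8, 1, 1).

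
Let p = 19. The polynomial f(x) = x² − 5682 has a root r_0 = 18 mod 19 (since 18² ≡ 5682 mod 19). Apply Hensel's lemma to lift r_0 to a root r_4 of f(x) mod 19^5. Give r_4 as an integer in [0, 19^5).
r_4 = 1535560 (mod 2476099)

Hensel's recurrence: r_{i+1} = r_i − f(r_i)·(f′(r_i))^{-1} mod 19^{i+2}, with f′(x) = 2x. Iterate:
  r_0 = 18 (mod 19)
  r_1 = 227 (mod 361)
  r_2 = 6003 (mod 6859)
  r_3 = 102029 (mod 130321)
  r_4 = 1535560 (mod 2476099)
Final: r_4 = 1535560, and one checks f(r_4) ≡ 0 mod 19^5.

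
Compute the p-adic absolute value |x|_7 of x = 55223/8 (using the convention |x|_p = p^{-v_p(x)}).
|55223/8|_7 = 1/2401

Step 1 — compute v_7(x) by factoring powers of 7 out of the numerator and denominator: v_7(55223/8) = 4. Step 2 — apply |x|_p = p^{-v_p(x)} = 7^{-4} = 1/2401.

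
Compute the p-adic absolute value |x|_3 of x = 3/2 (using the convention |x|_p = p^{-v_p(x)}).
|3/2|_3 = 1/3

Step 1 — compute v_3(x) by factoring powers of 3 out of the numerator and denominator: v_3(3/2) = 1. Step 2 — apply |x|_p = p^{-v_p(x)} = 3^{-1} = 1/3.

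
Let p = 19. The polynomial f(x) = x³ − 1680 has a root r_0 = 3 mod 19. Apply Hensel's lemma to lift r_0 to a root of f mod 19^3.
r_2 = 706 (mod 6859)

Hensel: r_{i+1} = r_i − f(r_i)/f′(r_i) mod 19^{i+2}, where f′(x) = 3x². Iterate:
  r_0 = 3 (mod 19)
  r_1 = 345 (mod 361)
  r_2 = 706 (mod 6859)
Final: r = 706 with f(r) ≡ 0 mod 19^3.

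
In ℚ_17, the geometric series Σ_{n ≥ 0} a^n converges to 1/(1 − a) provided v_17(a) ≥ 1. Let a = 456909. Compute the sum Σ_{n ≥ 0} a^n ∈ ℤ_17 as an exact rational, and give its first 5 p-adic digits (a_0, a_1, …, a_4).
Σ a^n = 1/(1 − a) = -1/456908;  first 5 digits = (1, 0, 0, 8, 5)

v_17(a) = 3 ≥ 1, so the series converges in ℤ_17 to 1/(1 − a) = 1/(1 − 456909) = -1/456908. Expand this rational in ℤ_17: compute digits iteratively via d_i = x_i mod 17, x_{i+1} = (x_i − d_i)/17. The first 5 digits are (1, 0, 0, 8, 5).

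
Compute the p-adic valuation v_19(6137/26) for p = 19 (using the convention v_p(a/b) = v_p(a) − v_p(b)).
v_19(6137/26) = 2

Factor powers of 19 from the numerator and denominator of the reduced fraction: 6137 = 19^2 · 17 and 26 = 19^0 · 26. Apply v_p(a/b) = v_p(a) − v_p(b): v_19(6137/26) = 2 − 0 = 2.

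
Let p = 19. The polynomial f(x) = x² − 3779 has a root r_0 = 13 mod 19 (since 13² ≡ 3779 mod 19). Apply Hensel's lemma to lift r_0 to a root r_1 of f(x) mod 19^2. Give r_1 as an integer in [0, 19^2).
r_1 = 13 (mod 361)

Hensel's recurrence: r_{i+1} = r_i − f(r_i)·(f′(r_i))^{-1} mod 19^{i+2}, with f′(x) = 2x. Iterate:
  r_0 = 13 (mod 19)
  r_1 = 13 (mod 361)
Final: r_1 = 13, and one checks f(r_1) ≡ 0 mod 19^2.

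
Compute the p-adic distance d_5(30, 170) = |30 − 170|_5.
d_5(30, 170) = 1/5

Step 1 — x − y = 30 − 170 = -140. Step 2 — v_5(-140) = 1 (factor: -140 = −(5^1 · 28); the sign does not affect v_p). Step 3 — |x − y|_5 = 5^{-1} = 1/5.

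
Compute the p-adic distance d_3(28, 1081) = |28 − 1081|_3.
d_3(28, 1081) = 1/81

Step 1 — x − y = 28 − 1081 = -1053. Step 2 — v_3(-1053) = 4 (factor: -1053 = −(3^4 · 13); the sign does not affect v_p). Step 3 — |x − y|_3 = 3^{-4} = 1/81.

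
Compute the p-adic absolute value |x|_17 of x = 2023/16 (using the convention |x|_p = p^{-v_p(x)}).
|2023/16|_17 = 1/289

Step 1 — compute v_17(x) by factoring powers of 17 out of the numerator and denominator: v_17(2023/16) = 2. Step 2 — apply |x|_p = p^{-v_p(x)} = 17^{-2} = 1/289.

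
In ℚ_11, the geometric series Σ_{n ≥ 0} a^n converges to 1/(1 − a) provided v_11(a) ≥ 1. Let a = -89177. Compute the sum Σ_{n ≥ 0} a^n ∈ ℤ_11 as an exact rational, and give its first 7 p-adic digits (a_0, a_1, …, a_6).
Σ a^n = 1/(1 − a) = 1/89178;  first 7 digits = (1, 0, 0, 10, 4, 10, 0)

v_11(a) = 3 ≥ 1, so the series converges in ℤ_11 to 1/(1 − a) = 1/(1 − (-89177)) = 1/89178. Expand this rational in ℤ_11: compute digits iteratively via d_i = x_i mod 11, x_{i+1} = (x_i − d_i)/11. The first 7 digits are (1, 0, 0, 10, 4, 10, 0).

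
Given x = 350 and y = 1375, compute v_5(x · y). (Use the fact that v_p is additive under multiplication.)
v_5(481250) = 5

v_p(x) = 2 (factor: 350 = 5^2 · 14); v_p(y) = 3 (factor: 1375 = 5^3 · 11). Additivity: v_p(xy) = v_p(x) + v_p(y) = 2 + 3 = 5. (Direct check: xy = 481250 = 5^5 · (154).)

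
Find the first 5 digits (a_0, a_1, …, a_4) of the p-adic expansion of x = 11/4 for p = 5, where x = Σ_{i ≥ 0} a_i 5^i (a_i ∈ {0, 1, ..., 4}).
(a_0, …, a_4) = (4, 1, 1, 1, 1)

v_5(11/4) = 0 (numerator and denominator both coprime to 5), so x ∈ ℤ_5^×. Compute digits iteratively via a_i = x_i mod 5, x_{i+1} = (x_i − a_i)/5, with x_0 = x:
  x_0 = 11/4;  a_0 = 4;  x_1 = (x_0 − 4)/5 = -1/4
  x_1 = -1/4;  a_1 = 1;  x_2 = (x_1 − 1)/5 = -1/4
  x_2 = -1/4;  a_2 = 1;  x_3 = (x_2 − 1)/5 = -1/4
  x_3 = -1/4;  a_3 = 1;  x_4 = (x_3 − 1)/5 = -1/4
  x_4 = -1/4;  a_4 = 1;  x_5 = (x_4 − 1)/5 = -1/4
Digits: (4, 1, 1, 1, 1).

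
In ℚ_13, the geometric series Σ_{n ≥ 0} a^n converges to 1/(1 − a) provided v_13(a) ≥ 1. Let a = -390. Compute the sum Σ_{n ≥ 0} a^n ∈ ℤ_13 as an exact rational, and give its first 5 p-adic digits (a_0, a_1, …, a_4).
Σ a^n = 1/(1 − a) = 1/391;  first 5 digits = (1, 9, 0, 5, 4)

v_13(a) = 1 ≥ 1, so the series converges in ℤ_13 to 1/(1 − a) = 1/(1 − (-390)) = 1/391. Expand this rational in ℤ_13: compute digits iteratively via d_i = x_i mod 13, x_{i+1} = (x_i − d_i)/13. The first 5 digits are (1, 9, 0, 5, 4).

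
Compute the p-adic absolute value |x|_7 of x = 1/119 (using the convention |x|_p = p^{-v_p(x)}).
|1/119|_7 = 7

Step 1 — compute v_7(x) by factoring powers of 7 out of the numerator and denominator: v_7(1/119) = -1. Step 2 — apply |x|_p = p^{-v_p(x)} = 7^{1} = 7.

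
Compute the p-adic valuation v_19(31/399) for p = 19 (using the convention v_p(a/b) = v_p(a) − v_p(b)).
v_19(31/399) = -1

Factor powers of 19 from the numerator and denominator of the reduced fraction: 31 = 19^0 · 31 and 399 = 19^1 · 21. Apply v_p(a/b) = v_p(a) − v_p(b): v_19(31/399) = 0 − 1 = -1.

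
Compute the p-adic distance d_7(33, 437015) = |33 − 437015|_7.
d_7(33, 437015) = 1/16807

Step 1 — x − y = 33 − 437015 = -436982. Step 2 — v_7(-436982) = 5 (factor: -436982 = −(7^5 · 26); the sign does not affect v_p). Step 3 — |x − y|_7 = 7^{-5} = 1/16807.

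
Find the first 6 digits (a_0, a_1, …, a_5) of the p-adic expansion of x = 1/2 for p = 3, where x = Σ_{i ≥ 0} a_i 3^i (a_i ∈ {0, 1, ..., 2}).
(a_0, …, a_5) = (2, 1, 1, 1, 1, 1)

v_3(1/2) = 0 (numerator and denominator both coprime to 3), so x ∈ ℤ_3^×. Compute digits iteratively via a_i = x_i mod 3, x_{i+1} = (x_i − a_i)/3, with x_0 = x:
  x_0 = 1/2;  a_0 = 2;  x_1 = (x_0 − 2)/3 = -1/2
  x_1 = -1/2;  a_1 = 1;  x_2 = (x_1 − 1)/3 = -1/2
  x_2 = -1/2;  a_2 = 1;  x_3 = (x_2 − 1)/3 = -1/2
  x_3 = -1/2;  a_3 = 1;  x_4 = (x_3 − 1)/3 = -1/2
  x_4 = -1/2;  a_4 = 1;  x_5 = (x_4 − 1)/3 = -1/2
  x_5 = -1/2;  a_5 = 1;  x_6 = (x_5 − 1)/3 = -1/2
Digits: (2, 1, 1, 1, 1, 1).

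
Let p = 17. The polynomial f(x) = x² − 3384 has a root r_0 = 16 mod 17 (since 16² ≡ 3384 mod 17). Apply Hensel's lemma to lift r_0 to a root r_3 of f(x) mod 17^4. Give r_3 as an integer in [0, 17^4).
r_3 = 10879 (mod 83521)

Hensel's recurrence: r_{i+1} = r_i − f(r_i)·(f′(r_i))^{-1} mod 17^{i+2}, with f′(x) = 2x. Iterate:
  r_0 = 16 (mod 17)
  r_1 = 186 (mod 289)
  r_2 = 1053 (mod 4913)
  r_3 = 10879 (mod 83521)
Final: r_3 = 10879, and one checks f(r_3) ≡ 0 mod 17^4.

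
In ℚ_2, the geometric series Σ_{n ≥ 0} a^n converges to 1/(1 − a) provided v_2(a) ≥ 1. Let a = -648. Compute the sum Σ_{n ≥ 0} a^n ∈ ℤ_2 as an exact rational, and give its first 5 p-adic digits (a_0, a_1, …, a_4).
Σ a^n = 1/(1 − a) = 1/649;  first 5 digits = (1, 0, 0, 1, 1)

v_2(a) = 3 ≥ 1, so the series converges in ℤ_2 to 1/(1 − a) = 1/(1 − (-648)) = 1/649. Expand this rational in ℤ_2: compute digits iteratively via d_i = x_i mod 2, x_{i+1} = (x_i − d_i)/2. The first 5 digits are (1, 0, 0, 1, 1).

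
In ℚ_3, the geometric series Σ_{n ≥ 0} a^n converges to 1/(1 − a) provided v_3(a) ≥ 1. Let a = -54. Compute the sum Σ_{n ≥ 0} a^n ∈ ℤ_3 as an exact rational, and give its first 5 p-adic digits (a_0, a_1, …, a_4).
Σ a^n = 1/(1 − a) = 1/55;  first 5 digits = (1, 0, 0, 1, 2)

v_3(a) = 3 ≥ 1, so the series converges in ℤ_3 to 1/(1 − a) = 1/(1 − (-54)) = 1/55. Expand this rational in ℤ_3: compute digits iteratively via d_i = x_i mod 3, x_{i+1} = (x_i − d_i)/3. The first 5 digits are (1, 0, 0, 1, 2).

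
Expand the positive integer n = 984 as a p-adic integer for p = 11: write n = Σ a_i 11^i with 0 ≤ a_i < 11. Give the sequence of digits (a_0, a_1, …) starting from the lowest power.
(a_0, a_1, …) = (5, 1, 8)

Repeated division by 11 gives the digits low-to-high: 984 = 5 + 1·11^1 + 8·11^2. Digit sequence: (5, 1, 8).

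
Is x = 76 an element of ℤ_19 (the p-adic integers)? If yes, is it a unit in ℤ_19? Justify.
x ∈ ℤ_19 but not a unit; v_19(x) = 1 > 0

ℤ_19 = {x ∈ ℚ_19 : v_19(x) ≥ 0} and ℤ_19^× = {x ∈ ℤ_19 : v_19(x) = 0}. Here v_19(76) = v_19(num) − v_19(den) = 1; compare against these criteria.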